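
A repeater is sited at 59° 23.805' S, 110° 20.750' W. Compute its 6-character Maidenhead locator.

Offset from 180°W / 90°S: lon 69.6542°, lat 30.6033°.
Field: 69.6542/20 → 3 → D, 30.6033/10 → 3 → D; chars DD.
Square: 9.6542/2 → 4, 0.6033/1 → 0; chars 40.
Subsquare: 1.6542/0.0833333 → 19 → t, 0.6033/0.0416667 → 14 → o; chars to.

DD40to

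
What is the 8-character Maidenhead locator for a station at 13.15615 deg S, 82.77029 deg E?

Offset from 180°W / 90°S: lon 262.77029°, lat 76.84385°.
Field: 262.77029/20 → 13 → N, 76.84385/10 → 7 → H; chars NH.
Square: 2.77029/2 → 1, 6.84385/1 → 6; chars 16.
Subsquare: 0.77029/0.0833333 → 9 → j, 0.84385/0.0416667 → 20 → u; chars ju.
Extended square: 0.02029/0.00833333 → 2, 0.01052/0.00416667 → 2; chars 22.

NH16ju22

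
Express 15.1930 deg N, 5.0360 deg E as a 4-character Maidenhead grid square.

JK25

Shift to the Maidenhead origin (180°W, 90°S): lon 185.04, lat 105.19.
Field: lon ⌊185.04/20⌋ = 9 → J; lat ⌊105.19/10⌋ = 10 → K.
Square: lon ⌊5.04/2⌋ = 2; lat ⌊5.19/1⌋ = 5.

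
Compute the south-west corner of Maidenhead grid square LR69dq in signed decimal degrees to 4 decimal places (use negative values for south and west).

89.6667, 52.2500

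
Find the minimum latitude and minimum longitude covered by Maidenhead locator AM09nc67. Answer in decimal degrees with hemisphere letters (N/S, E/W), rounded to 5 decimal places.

Field A=0, M=12: +0·20° lon, +12·10° lat → SW at lon -180°, lat 30°.
Square 0, 9: +0·2° lon, +9·1° lat → SW at lon -180°, lat 39°.
Subsquare n=13, c=2: +13·0.0833333° lon, +2·0.0416667° lat → SW at lon -178.917°, lat 39.0833°.
Extended square 6, 7: +6·0.00833333° lon, +7·0.00416667° lat → SW at lon -178.867°, lat 39.1125°.
latitude 39.11250° N, longitude 178.86667° W.

39.11250° N, 178.86667° W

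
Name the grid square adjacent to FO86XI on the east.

Longitude subsquare x = 23; +1 → 24, wraps to 0 = a, carry into square.
Longitude square 8; +1 → 9.
The latitude characters are unchanged.

FO96ai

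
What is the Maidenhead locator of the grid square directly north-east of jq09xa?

Longitude subsquare x = 23; +1 → 24, wraps to 0 = a, carry into square.
Longitude square 0; +1 → 1.
Latitude subsquare a = 0; +1 → 1 = b.

JQ19ab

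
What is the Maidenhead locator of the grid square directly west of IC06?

HC96

Longitude square 0; −1 → -1, wraps to 9, carry into field.
Longitude field I = 8; −1 → 7 = H.
The latitude characters are unchanged.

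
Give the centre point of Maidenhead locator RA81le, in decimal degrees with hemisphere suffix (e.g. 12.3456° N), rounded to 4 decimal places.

Field R=17, A=0: +17·20° lon, +0·10° lat → SW at lon 160°, lat -90°.
Square 8, 1: +8·2° lon, +1·1° lat → SW at lon 176°, lat -89°.
Subsquare l=11, e=4: +11·0.0833333° lon, +4·0.0416667° lat → SW at lon 176.917°, lat -88.8333°.
Cell spans 0.0833333° lon × 0.0416667° lat. Centre is SW corner plus half of each.
latitude 88.8125° S, longitude 176.9583° E.

88.8125° S, 176.9583° E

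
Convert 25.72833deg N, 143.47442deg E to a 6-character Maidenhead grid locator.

Offset from 180°W / 90°S: lon 323.4744°, lat 115.7283°.
Field (20°×10°, letters A–R): lon ⌊323.4744/20⌋ = 16 → Q; lat ⌊115.7283/10⌋ = 11 → L.
Square (2°×1°, digits 0–9): lon ⌊3.4744/2⌋ = 1; lat ⌊5.7283/1⌋ = 5.
Subsquare (5′×2.5′, letters a–x): lon ⌊1.4744/0.0833333⌋ = 17 → r; lat ⌊0.7283/0.0416667⌋ = 17 → r.

QL15rr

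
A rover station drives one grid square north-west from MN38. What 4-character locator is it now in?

Longitude square 3; −1 → 2.
Latitude square 8; +1 → 9.

MN29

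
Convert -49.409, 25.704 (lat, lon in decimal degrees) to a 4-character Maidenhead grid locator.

KE20

Add 180° to longitude and 90° to latitude: 205.70, 40.59.
Field: 205.70/20 → 10 → K, 40.59/10 → 4 → E; chars KE.
Square: 5.70/2 → 2, 0.59/1 → 0; chars 20.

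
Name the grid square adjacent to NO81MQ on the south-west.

NO81lp

Longitude subsquare m = 12; −1 → 11 = l.
Latitude subsquare q = 16; −1 → 15 = p.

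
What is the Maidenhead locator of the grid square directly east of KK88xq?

KK98aq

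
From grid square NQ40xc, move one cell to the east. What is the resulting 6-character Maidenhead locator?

NQ50ac

Longitude subsquare x = 23; +1 → 24, wraps to 0 = a, carry into square.
Longitude square 4; +1 → 5.
The latitude characters are unchanged.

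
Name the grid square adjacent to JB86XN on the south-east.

JB96am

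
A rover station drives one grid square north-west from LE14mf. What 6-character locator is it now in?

LE14lg

Longitude subsquare m = 12; −1 → 11 = l.
Latitude subsquare f = 5; +1 → 6 = g.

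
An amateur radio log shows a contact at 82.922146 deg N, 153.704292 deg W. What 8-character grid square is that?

BR32dw51

Offset from 180°W / 90°S: lon 26.29571°, lat 172.92215°.
Field: 26.29571/20 → 1 → B, 172.92215/10 → 17 → R; chars BR.
Square: 6.29571/2 → 3, 2.92215/1 → 2; chars 32.
Subsquare: 0.29571/0.0833333 → 3 → d, 0.92215/0.0416667 → 22 → w; chars dw.
Extended square: 0.04571/0.00833333 → 5, 0.00548/0.00416667 → 1; chars 51.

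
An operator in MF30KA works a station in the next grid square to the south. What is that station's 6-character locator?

Latitude subsquare a = 0; −1 → -1, wraps to 23 = x, carry into square.
Latitude square 0; −1 → -1, wraps to 9, carry into field.
Latitude field F = 5; −1 → 4 = E.
The longitude characters are unchanged.

ME39kx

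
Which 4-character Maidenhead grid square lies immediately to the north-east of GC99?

HD00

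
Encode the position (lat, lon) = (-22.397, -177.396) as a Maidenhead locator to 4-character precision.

Shift to the Maidenhead origin (180°W, 90°S): lon 2.60, lat 67.60.
Field: lon ⌊2.60/20⌋ = 0 → A; lat ⌊67.60/10⌋ = 6 → G.
Square: lon ⌊2.60/2⌋ = 1; lat ⌊7.60/1⌋ = 7.

AG17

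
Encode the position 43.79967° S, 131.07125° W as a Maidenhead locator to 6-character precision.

Offset from 180°W / 90°S: lon 48.9288°, lat 46.2003°.
Field: lon ⌊48.9288/20⌋ = 2 → C; lat ⌊46.2003/10⌋ = 4 → E.
Square: lon ⌊8.9288/2⌋ = 4; lat ⌊6.2003/1⌋ = 6.
Subsquare: lon ⌊0.9288/0.0833333⌋ = 11 → l; lat ⌊0.2003/0.0416667⌋ = 4 → e.

CE46le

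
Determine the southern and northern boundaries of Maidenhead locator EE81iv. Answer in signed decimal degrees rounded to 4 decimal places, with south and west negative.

Field E=4, E=4: +4·20° lon, +4·10° lat → SW at lon -100°, lat -50°.
Square 8, 1: +8·2° lon, +1·1° lat → SW at lon -84°, lat -49°.
Subsquare i=8, v=21: +8·0.0833333° lon, +21·0.0416667° lat → SW at lon -83.3333°, lat -48.125°.
Cell spans 0.0833333° lon × 0.0416667° lat.
south -48.1250, north -48.0833.

-48.1250, -48.0833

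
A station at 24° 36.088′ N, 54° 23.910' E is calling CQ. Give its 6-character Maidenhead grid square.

Shift to the Maidenhead origin (180°W, 90°S): lon 234.3985, lat 114.6015.
Field: 234.3985/20 → 11 → L, 114.6015/10 → 11 → L; chars LL.
Square: 14.3985/2 → 7, 4.6015/1 → 4; chars 74.
Subsquare: 0.3985/0.0833333 → 4 → e, 0.6015/0.0416667 → 14 → o; chars eo.

LL74eo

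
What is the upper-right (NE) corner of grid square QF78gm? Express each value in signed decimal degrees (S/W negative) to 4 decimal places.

-31.4583, 154.5833

Field Q=16, F=5: +16·20° lon, +5·10° lat → SW at lon 140°, lat -40°.
Square 7, 8: +7·2° lon, +8·1° lat → SW at lon 154°, lat -32°.
Subsquare g=6, m=12: +6·0.0833333° lon, +12·0.0416667° lat → SW at lon 154.5°, lat -31.5°.
Cell spans 0.0833333° lon × 0.0416667° lat. NE corner is SW corner plus one full cell.
latitude -31.4583, longitude 154.5833.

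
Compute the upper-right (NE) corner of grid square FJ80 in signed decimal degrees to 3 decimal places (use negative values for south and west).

Field F=5, J=9: +5·20° lon, +9·10° lat → SW at lon -80°, lat 0°.
Square 8, 0: +8·2° lon, +0·1° lat → SW at lon -64°, lat 0°.
Cell spans 2° lon × 1° lat. NE corner is SW corner plus one full cell.
latitude 1.000, longitude -62.000.

1.000, -62.000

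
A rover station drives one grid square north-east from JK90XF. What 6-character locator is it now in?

KK00ag

Longitude subsquare x = 23; +1 → 24, wraps to 0 = a, carry into square.
Longitude square 9; +1 → 10, wraps to 0, carry into field.
Longitude field J = 9; +1 → 10 = K.
Latitude subsquare f = 5; +1 → 6 = g.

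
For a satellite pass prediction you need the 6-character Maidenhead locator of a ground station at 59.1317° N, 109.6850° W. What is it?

Shift to the Maidenhead origin (180°W, 90°S): lon 70.3150, lat 149.1317.
Field: 70.3150/20 → 3 → D, 149.1317/10 → 14 → O; chars DO.
Square: 10.3150/2 → 5, 9.1317/1 → 9; chars 59.
Subsquare: 0.3150/0.0833333 → 3 → d, 0.1317/0.0416667 → 3 → d; chars dd.

DO59dd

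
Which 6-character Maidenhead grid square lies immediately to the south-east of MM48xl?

MM58ak

Longitude subsquare x = 23; +1 → 24, wraps to 0 = a, carry into square.
Longitude square 4; +1 → 5.
Latitude subsquare l = 11; −1 → 10 = k.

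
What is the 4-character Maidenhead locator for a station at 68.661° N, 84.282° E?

Add 180° to longitude and 90° to latitude: 264.28, 158.66.
Field: 264.28/20 → 13 → N, 158.66/10 → 15 → P; chars NP.
Square: 4.28/2 → 2, 8.66/1 → 8; chars 28.

NP28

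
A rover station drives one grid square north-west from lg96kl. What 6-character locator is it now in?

Longitude subsquare k = 10; −1 → 9 = j.
Latitude subsquare l = 11; +1 → 12 = m.

LG96jm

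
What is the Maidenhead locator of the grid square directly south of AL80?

AK89

Latitude square 0; −1 → -1, wraps to 9, carry into field.
Latitude field L = 11; −1 → 10 = K.
The longitude characters are unchanged.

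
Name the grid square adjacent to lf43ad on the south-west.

LF33xc

Longitude subsquare a = 0; −1 → -1, wraps to 23 = x, carry into square.
Longitude square 4; −1 → 3.
Latitude subsquare d = 3; −1 → 2 = c.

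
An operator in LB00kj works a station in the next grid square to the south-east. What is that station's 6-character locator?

Longitude subsquare k = 10; +1 → 11 = l.
Latitude subsquare j = 9; −1 → 8 = i.

LB00li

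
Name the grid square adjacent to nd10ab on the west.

ND00xb

Longitude subsquare a = 0; −1 → -1, wraps to 23 = x, carry into square.
Longitude square 1; −1 → 0.
The latitude characters are unchanged.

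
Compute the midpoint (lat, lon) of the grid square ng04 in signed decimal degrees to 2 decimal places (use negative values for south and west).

-25.50, 81.00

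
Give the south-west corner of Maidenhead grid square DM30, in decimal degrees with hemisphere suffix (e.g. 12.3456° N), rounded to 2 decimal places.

Field D=3, M=12: +3·20° lon, +12·10° lat → SW at lon -120°, lat 30°.
Square 3, 0: +3·2° lon, +0·1° lat → SW at lon -114°, lat 30°.
latitude 30.00° N, longitude 114.00° W.

30.00° N, 114.00° W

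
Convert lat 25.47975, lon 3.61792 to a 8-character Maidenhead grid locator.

Shift to the Maidenhead origin (180°W, 90°S): lon 183.61792, lat 115.47975.
Field: 183.61792/20 → 9 → J, 115.47975/10 → 11 → L; chars JL.
Square: 3.61792/2 → 1, 5.47975/1 → 5; chars 15.
Subsquare: 1.61792/0.0833333 → 19 → t, 0.47975/0.0416667 → 11 → l; chars tl.
Extended square: 0.03459/0.00833333 → 4, 0.02142/0.00416667 → 5; chars 45.

JL15tl45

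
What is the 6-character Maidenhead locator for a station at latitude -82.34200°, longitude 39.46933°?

KA97rp

Shift to the Maidenhead origin (180°W, 90°S): lon 219.4693, lat 7.6580.
Field: lon ⌊219.4693/20⌋ = 10 → K; lat ⌊7.6580/10⌋ = 0 → A.
Square: lon ⌊19.4693/2⌋ = 9; lat ⌊7.6580/1⌋ = 7.
Subsquare: lon ⌊1.4693/0.0833333⌋ = 17 → r; lat ⌊0.6580/0.0416667⌋ = 15 → p.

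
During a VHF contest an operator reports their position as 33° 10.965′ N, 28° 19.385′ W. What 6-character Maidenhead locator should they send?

Shift to the Maidenhead origin (180°W, 90°S): lon 151.6769, lat 123.1827.
Field: lon ⌊151.6769/20⌋ = 7 → H; lat ⌊123.1827/10⌋ = 12 → M.
Square: lon ⌊11.6769/2⌋ = 5; lat ⌊3.1827/1⌋ = 3.
Subsquare: lon ⌊1.6769/0.0833333⌋ = 20 → u; lat ⌊0.1827/0.0416667⌋ = 4 → e.

HM53ue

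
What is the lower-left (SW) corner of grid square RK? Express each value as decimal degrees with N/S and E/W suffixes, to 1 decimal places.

10.0° N, 160.0° E

Field R=17, K=10: +17·20° lon, +10·10° lat → SW at lon 160°, lat 10°.
latitude 10.0° N, longitude 160.0° E.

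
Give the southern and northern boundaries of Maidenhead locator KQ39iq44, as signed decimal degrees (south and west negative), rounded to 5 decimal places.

Field K=10, Q=16: +10·20° lon, +16·10° lat → SW at lon 20°, lat 70°.
Square 3, 9: +3·2° lon, +9·1° lat → SW at lon 26°, lat 79°.
Subsquare i=8, q=16: +8·0.0833333° lon, +16·0.0416667° lat → SW at lon 26.6667°, lat 79.6667°.
Extended square 4, 4: +4·0.00833333° lon, +4·0.00416667° lat → SW at lon 26.7°, lat 79.6833°.
Cell spans 0.00833333° lon × 0.00416667° lat.
south 79.68333, north 79.68750.

79.68333, 79.68750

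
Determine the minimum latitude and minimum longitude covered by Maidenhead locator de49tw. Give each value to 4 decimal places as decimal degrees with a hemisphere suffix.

40.0833° S, 110.4167° W

Field D=3, E=4: +3·20° lon, +4·10° lat → SW at lon -120°, lat -50°.
Square 4, 9: +4·2° lon, +9·1° lat → SW at lon -112°, lat -41°.
Subsquare t=19, w=22: +19·0.0833333° lon, +22·0.0416667° lat → SW at lon -110.417°, lat -40.0833°.
latitude 40.0833° S, longitude 110.4167° W.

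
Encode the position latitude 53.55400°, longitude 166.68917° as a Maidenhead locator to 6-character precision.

RO33in

Add 180° to longitude and 90° to latitude: 346.6892, 143.5540.
Field: lon ⌊346.6892/20⌋ = 17 → R; lat ⌊143.5540/10⌋ = 14 → O.
Square: lon ⌊6.6892/2⌋ = 3; lat ⌊3.5540/1⌋ = 3.
Subsquare: lon ⌊0.6892/0.0833333⌋ = 8 → i; lat ⌊0.5540/0.0416667⌋ = 13 → n.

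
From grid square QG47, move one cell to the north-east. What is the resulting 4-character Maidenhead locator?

QG58

Longitude square 4; +1 → 5.
Latitude square 7; +1 → 8.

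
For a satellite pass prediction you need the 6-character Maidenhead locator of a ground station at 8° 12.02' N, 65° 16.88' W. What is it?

Shift to the Maidenhead origin (180°W, 90°S): lon 114.7187, lat 98.2003.
Field: lon ⌊114.7187/20⌋ = 5 → F; lat ⌊98.2003/10⌋ = 9 → J.
Square: lon ⌊14.7187/2⌋ = 7; lat ⌊8.2003/1⌋ = 8.
Subsquare: lon ⌊0.7187/0.0833333⌋ = 8 → i; lat ⌊0.2003/0.0416667⌋ = 4 → e.

FJ78ie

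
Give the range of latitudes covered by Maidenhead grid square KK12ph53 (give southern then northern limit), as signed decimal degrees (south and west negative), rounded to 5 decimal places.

12.30417, 12.30833

Field K=10, K=10: +10·20° lon, +10·10° lat → SW at lon 20°, lat 10°.
Square 1, 2: +1·2° lon, +2·1° lat → SW at lon 22°, lat 12°.
Subsquare p=15, h=7: +15·0.0833333° lon, +7·0.0416667° lat → SW at lon 23.25°, lat 12.2917°.
Extended square 5, 3: +5·0.00833333° lon, +3·0.00416667° lat → SW at lon 23.2917°, lat 12.3042°.
Cell spans 0.00833333° lon × 0.00416667° lat.
south 12.30417, north 12.30833.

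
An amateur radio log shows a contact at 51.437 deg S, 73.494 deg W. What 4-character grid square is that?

Shift to the Maidenhead origin (180°W, 90°S): lon 106.51, lat 38.56.
Field (20°×10°, letters A–R): 106.51/20 → 5 → F, 38.56/10 → 3 → D; chars FD.
Square (2°×1°, digits 0–9): 6.51/2 → 3, 8.56/1 → 8; chars 38.

FD38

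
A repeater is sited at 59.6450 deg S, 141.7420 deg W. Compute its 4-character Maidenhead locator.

BD90

Shift to the Maidenhead origin (180°W, 90°S): lon 38.26, lat 30.35.
Field (20°×10°, letters A–R): 38.26/20 → 1 → B, 30.35/10 → 3 → D; chars BD.
Square (2°×1°, digits 0–9): 18.26/2 → 9, 0.35/1 → 0; chars 90.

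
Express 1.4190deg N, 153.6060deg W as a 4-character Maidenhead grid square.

Shift to the Maidenhead origin (180°W, 90°S): lon 26.39, lat 91.42.
Field: 26.39/20 → 1 → B, 91.42/10 → 9 → J; chars BJ.
Square: 6.39/2 → 3, 1.42/1 → 1; chars 31.

BJ31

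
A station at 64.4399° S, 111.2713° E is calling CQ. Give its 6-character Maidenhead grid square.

OC55pn

Add 180° to longitude and 90° to latitude: 291.2713, 25.5601.
Field (20°×10°, letters A–R): 291.2713/20 → 14 → O, 25.5601/10 → 2 → C; chars OC.
Square (2°×1°, digits 0–9): 11.2713/2 → 5, 5.5601/1 → 5; chars 55.
Subsquare (5′×2.5′, letters a–x): 1.2713/0.0833333 → 15 → p, 0.5601/0.0416667 → 13 → n; chars pn.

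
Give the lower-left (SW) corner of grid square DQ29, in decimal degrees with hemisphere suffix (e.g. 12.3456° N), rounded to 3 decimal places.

79.000° N, 116.000° W

Field D=3, Q=16: +3·20° lon, +16·10° lat → SW at lon -120°, lat 70°.
Square 2, 9: +2·2° lon, +9·1° lat → SW at lon -116°, lat 79°.
latitude 79.000° N, longitude 116.000° W.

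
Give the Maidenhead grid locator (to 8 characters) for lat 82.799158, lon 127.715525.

Offset from 180°W / 90°S: lon 307.71553°, lat 172.79916°.
Field: 307.71553/20 → 15 → P, 172.79916/10 → 17 → R; chars PR.
Square: 7.71553/2 → 3, 2.79916/1 → 2; chars 32.
Subsquare: 1.71553/0.0833333 → 20 → u, 0.79916/0.0416667 → 19 → t; chars ut.
Extended square: 0.04886/0.00833333 → 5, 0.00749/0.00416667 → 1; chars 51.

PR32ut51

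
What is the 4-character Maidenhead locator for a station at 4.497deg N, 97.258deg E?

Offset from 180°W / 90°S: lon 277.26°, lat 94.50°.
Field: lon ⌊277.26/20⌋ = 13 → N; lat ⌊94.50/10⌋ = 9 → J.
Square: lon ⌊17.26/2⌋ = 8; lat ⌊4.50/1⌋ = 4.

NJ84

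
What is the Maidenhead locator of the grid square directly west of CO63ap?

CO53xp

Longitude subsquare a = 0; −1 → -1, wraps to 23 = x, carry into square.
Longitude square 6; −1 → 5.
The latitude characters are unchanged.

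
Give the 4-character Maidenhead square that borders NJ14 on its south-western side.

Longitude square 1; −1 → 0.
Latitude square 4; −1 → 3.

NJ03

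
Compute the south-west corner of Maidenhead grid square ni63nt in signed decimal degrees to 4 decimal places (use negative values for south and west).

-6.2083, 93.0833

Field N=13, I=8: +13·20° lon, +8·10° lat → SW at lon 80°, lat -10°.
Square 6, 3: +6·2° lon, +3·1° lat → SW at lon 92°, lat -7°.
Subsquare n=13, t=19: +13·0.0833333° lon, +19·0.0416667° lat → SW at lon 93.0833°, lat -6.20833°.
latitude -6.2083, longitude 93.0833.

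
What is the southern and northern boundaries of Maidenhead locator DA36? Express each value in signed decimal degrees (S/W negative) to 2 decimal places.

Field D=3, A=0: +3·20° lon, +0·10° lat → SW at lon -120°, lat -90°.
Square 3, 6: +3·2° lon, +6·1° lat → SW at lon -114°, lat -84°.
Cell spans 2° lon × 1° lat.
south -84.00, north -83.00.

-84.00, -83.00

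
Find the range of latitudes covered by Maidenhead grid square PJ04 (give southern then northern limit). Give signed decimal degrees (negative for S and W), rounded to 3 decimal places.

Field P=15, J=9: +15·20° lon, +9·10° lat → SW at lon 120°, lat 0°.
Square 0, 4: +0·2° lon, +4·1° lat → SW at lon 120°, lat 4°.
Cell spans 2° lon × 1° lat.
south 4.000, north 5.000.

4.000, 5.000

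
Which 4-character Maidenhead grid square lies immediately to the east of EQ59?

EQ69

Longitude square 5; +1 → 6.
The latitude characters are unchanged.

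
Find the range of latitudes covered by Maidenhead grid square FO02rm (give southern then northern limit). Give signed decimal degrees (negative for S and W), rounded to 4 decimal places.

52.5000, 52.5417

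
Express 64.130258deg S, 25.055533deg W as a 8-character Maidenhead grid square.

Offset from 180°W / 90°S: lon 154.94447°, lat 25.86974°.
Field (20°×10°, letters A–R): 154.94447/20 → 7 → H, 25.86974/10 → 2 → C; chars HC.
Square (2°×1°, digits 0–9): 14.94447/2 → 7, 5.86974/1 → 5; chars 75.
Subsquare (5′×2.5′, letters a–x): 0.94447/0.0833333 → 11 → l, 0.86974/0.0416667 → 20 → u; chars lu.
Extended square (30″×15″, digits 0–9): 0.02780/0.00833333 → 3, 0.03641/0.00416667 → 8; chars 38.

HC75lu38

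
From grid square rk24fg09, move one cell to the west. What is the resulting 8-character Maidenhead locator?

Longitude extended square 0; −1 → -1, wraps to 9, carry into subsquare.
Longitude subsquare f = 5; −1 → 4 = e.
The latitude characters are unchanged.

RK24eg99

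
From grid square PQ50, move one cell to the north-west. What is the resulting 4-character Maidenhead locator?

PQ41

Longitude square 5; −1 → 4.
Latitude square 0; +1 → 1.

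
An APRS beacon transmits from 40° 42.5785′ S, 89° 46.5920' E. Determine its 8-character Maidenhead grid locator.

NE49vg39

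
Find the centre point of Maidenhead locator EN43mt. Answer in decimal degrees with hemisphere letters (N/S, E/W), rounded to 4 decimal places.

43.8125° N, 90.9583° W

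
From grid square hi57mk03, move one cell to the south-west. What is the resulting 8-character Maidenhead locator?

Longitude extended square 0; −1 → -1, wraps to 9, carry into subsquare.
Longitude subsquare m = 12; −1 → 11 = l.
Latitude extended square 3; −1 → 2.

HI57lk92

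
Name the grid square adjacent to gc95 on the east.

Longitude square 9; +1 → 10, wraps to 0, carry into field.
Longitude field G = 6; +1 → 7 = H.
The latitude characters are unchanged.

HC05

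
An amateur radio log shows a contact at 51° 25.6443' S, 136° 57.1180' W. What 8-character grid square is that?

CD18mn57

Add 180° to longitude and 90° to latitude: 43.04803, 38.57259.
Field (20°×10°, letters A–R): 43.04803/20 → 2 → C, 38.57259/10 → 3 → D; chars CD.
Square (2°×1°, digits 0–9): 3.04803/2 → 1, 8.57259/1 → 8; chars 18.
Subsquare (5′×2.5′, letters a–x): 1.04803/0.0833333 → 12 → m, 0.57259/0.0416667 → 13 → n; chars mn.
Extended square (30″×15″, digits 0–9): 0.04803/0.00833333 → 5, 0.03093/0.00416667 → 7; chars 57.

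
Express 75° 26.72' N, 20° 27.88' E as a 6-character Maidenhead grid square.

KQ05fk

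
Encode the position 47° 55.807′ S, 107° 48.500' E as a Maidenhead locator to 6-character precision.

Offset from 180°W / 90°S: lon 287.8083°, lat 42.0699°.
Field: lon ⌊287.8083/20⌋ = 14 → O; lat ⌊42.0699/10⌋ = 4 → E.
Square: lon ⌊7.8083/2⌋ = 3; lat ⌊2.0699/1⌋ = 2.
Subsquare: lon ⌊1.8083/0.0833333⌋ = 21 → v; lat ⌊0.0699/0.0416667⌋ = 1 → b.

OE32vb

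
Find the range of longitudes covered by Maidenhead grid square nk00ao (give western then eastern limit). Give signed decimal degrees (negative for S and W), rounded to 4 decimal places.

80.0000, 80.0833

Field N=13, K=10: +13·20° lon, +10·10° lat → SW at lon 80°, lat 10°.
Square 0, 0: +0·2° lon, +0·1° lat → SW at lon 80°, lat 10°.
Subsquare a=0, o=14: +0·0.0833333° lon, +14·0.0416667° lat → SW at lon 80°, lat 10.5833°.
Cell spans 0.0833333° lon × 0.0416667° lat.
west 80.0000, east 80.0833.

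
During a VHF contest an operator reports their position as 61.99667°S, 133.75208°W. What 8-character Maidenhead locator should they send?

CC38ca90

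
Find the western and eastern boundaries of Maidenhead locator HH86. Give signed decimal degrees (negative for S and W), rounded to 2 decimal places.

-24.00, -22.00

Field H=7, H=7: +7·20° lon, +7·10° lat → SW at lon -40°, lat -20°.
Square 8, 6: +8·2° lon, +6·1° lat → SW at lon -24°, lat -14°.
Cell spans 2° lon × 1° lat.
west -24.00, east -22.00.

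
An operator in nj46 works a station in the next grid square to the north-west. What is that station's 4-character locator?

NJ37

Longitude square 4; −1 → 3.
Latitude square 6; +1 → 7.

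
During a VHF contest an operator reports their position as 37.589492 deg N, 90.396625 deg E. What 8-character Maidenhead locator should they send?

NM57eo71

Shift to the Maidenhead origin (180°W, 90°S): lon 270.39662, lat 127.58949.
Field: 270.39662/20 → 13 → N, 127.58949/10 → 12 → M; chars NM.
Square: 10.39662/2 → 5, 7.58949/1 → 7; chars 57.
Subsquare: 0.39662/0.0833333 → 4 → e, 0.58949/0.0416667 → 14 → o; chars eo.
Extended square: 0.06329/0.00833333 → 7, 0.00616/0.00416667 → 1; chars 71.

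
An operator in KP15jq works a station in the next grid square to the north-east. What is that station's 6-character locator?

KP15kr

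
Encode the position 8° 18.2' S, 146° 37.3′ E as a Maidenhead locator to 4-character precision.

QI31

Offset from 180°W / 90°S: lon 326.62°, lat 81.70°.
Field: lon ⌊326.62/20⌋ = 16 → Q; lat ⌊81.70/10⌋ = 8 → I.
Square: lon ⌊6.62/2⌋ = 3; lat ⌊1.70/1⌋ = 1.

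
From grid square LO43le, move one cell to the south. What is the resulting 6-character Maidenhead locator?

LO43ld

Latitude subsquare e = 4; −1 → 3 = d.
The longitude characters are unchanged.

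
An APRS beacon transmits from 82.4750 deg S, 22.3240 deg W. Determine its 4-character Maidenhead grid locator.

HA87

Offset from 180°W / 90°S: lon 157.68°, lat 7.53°.
Field: lon ⌊157.68/20⌋ = 7 → H; lat ⌊7.53/10⌋ = 0 → A.
Square: lon ⌊17.68/2⌋ = 8; lat ⌊7.53/1⌋ = 7.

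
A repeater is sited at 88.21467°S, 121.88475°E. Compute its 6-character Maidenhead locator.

PA01ws

Shift to the Maidenhead origin (180°W, 90°S): lon 301.8847, lat 1.7853.
Field (20°×10°, letters A–R): 301.8847/20 → 15 → P, 1.7853/10 → 0 → A; chars PA.
Square (2°×1°, digits 0–9): 1.8847/2 → 0, 1.7853/1 → 1; chars 01.
Subsquare (5′×2.5′, letters a–x): 1.8847/0.0833333 → 22 → w, 0.7853/0.0416667 → 18 → s; chars ws.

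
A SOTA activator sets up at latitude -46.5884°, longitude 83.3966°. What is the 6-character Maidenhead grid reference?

Shift to the Maidenhead origin (180°W, 90°S): lon 263.3966, lat 43.4116.
Field: lon ⌊263.3966/20⌋ = 13 → N; lat ⌊43.4116/10⌋ = 4 → E.
Square: lon ⌊3.3966/2⌋ = 1; lat ⌊3.4116/1⌋ = 3.
Subsquare: lon ⌊1.3966/0.0833333⌋ = 16 → q; lat ⌊0.4116/0.0416667⌋ = 9 → j.

NE13qj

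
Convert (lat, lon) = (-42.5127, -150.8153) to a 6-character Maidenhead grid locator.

Shift to the Maidenhead origin (180°W, 90°S): lon 29.1847, lat 47.4873.
Field (20°×10°, letters A–R): lon ⌊29.1847/20⌋ = 1 → B; lat ⌊47.4873/10⌋ = 4 → E.
Square (2°×1°, digits 0–9): lon ⌊9.1847/2⌋ = 4; lat ⌊7.4873/1⌋ = 7.
Subsquare (5′×2.5′, letters a–x): lon ⌊1.1847/0.0833333⌋ = 14 → o; lat ⌊0.4873/0.0416667⌋ = 11 → l.

BE47ol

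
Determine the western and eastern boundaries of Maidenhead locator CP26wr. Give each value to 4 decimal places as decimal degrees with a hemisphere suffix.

Field C=2, P=15: +2·20° lon, +15·10° lat → SW at lon -140°, lat 60°.
Square 2, 6: +2·2° lon, +6·1° lat → SW at lon -136°, lat 66°.
Subsquare w=22, r=17: +22·0.0833333° lon, +17·0.0416667° lat → SW at lon -134.167°, lat 66.7083°.
Cell spans 0.0833333° lon × 0.0416667° lat.
west 134.1667° W, east 134.0833° W.

134.1667° W, 134.0833° W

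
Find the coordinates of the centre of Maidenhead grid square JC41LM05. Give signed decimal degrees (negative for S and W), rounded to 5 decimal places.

-68.47708, 8.92083

Field J=9, C=2: +9·20° lon, +2·10° lat → SW at lon 0°, lat -70°.
Square 4, 1: +4·2° lon, +1·1° lat → SW at lon 8°, lat -69°.
Subsquare l=11, m=12: +11·0.0833333° lon, +12·0.0416667° lat → SW at lon 8.91667°, lat -68.5°.
Extended square 0, 5: +0·0.00833333° lon, +5·0.00416667° lat → SW at lon 8.91667°, lat -68.4792°.
Cell spans 0.00833333° lon × 0.00416667° lat. Centre is SW corner plus half of each.
latitude -68.47708, longitude 8.92083.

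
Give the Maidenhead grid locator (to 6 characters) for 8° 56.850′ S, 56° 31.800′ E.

LI81gb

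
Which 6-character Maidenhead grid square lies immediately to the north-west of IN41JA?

IN41ib

Longitude subsquare j = 9; −1 → 8 = i.
Latitude subsquare a = 0; +1 → 1 = b.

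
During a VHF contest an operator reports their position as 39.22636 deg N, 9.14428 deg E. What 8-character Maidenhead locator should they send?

JM49nf74

Add 180° to longitude and 90° to latitude: 189.14428, 129.22636.
Field: lon ⌊189.14428/20⌋ = 9 → J; lat ⌊129.22636/10⌋ = 12 → M.
Square: lon ⌊9.14428/2⌋ = 4; lat ⌊9.22636/1⌋ = 9.
Subsquare: lon ⌊1.14428/0.0833333⌋ = 13 → n; lat ⌊0.22636/0.0416667⌋ = 5 → f.
Extended square: lon ⌊0.06095/0.00833333⌋ = 7; lat ⌊0.01803/0.00416667⌋ = 4.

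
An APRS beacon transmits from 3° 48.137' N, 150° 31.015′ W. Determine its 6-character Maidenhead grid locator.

Shift to the Maidenhead origin (180°W, 90°S): lon 29.4831, lat 93.8023.
Field (20°×10°, letters A–R): 29.4831/20 → 1 → B, 93.8023/10 → 9 → J; chars BJ.
Square (2°×1°, digits 0–9): 9.4831/2 → 4, 3.8023/1 → 3; chars 43.
Subsquare (5′×2.5′, letters a–x): 1.4831/0.0833333 → 17 → r, 0.8023/0.0416667 → 19 → t; chars rt.

BJ43rt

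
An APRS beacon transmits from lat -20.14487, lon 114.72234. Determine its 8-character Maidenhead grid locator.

OG79iu65

Shift to the Maidenhead origin (180°W, 90°S): lon 294.72234, lat 69.85513.
Field: 294.72234/20 → 14 → O, 69.85513/10 → 6 → G; chars OG.
Square: 14.72234/2 → 7, 9.85513/1 → 9; chars 79.
Subsquare: 0.72234/0.0833333 → 8 → i, 0.85513/0.0416667 → 20 → u; chars iu.
Extended square: 0.05567/0.00833333 → 6, 0.02180/0.00416667 → 5; chars 65.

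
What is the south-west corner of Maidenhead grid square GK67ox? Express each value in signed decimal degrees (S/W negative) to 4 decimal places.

Field G=6, K=10: +6·20° lon, +10·10° lat → SW at lon -60°, lat 10°.
Square 6, 7: +6·2° lon, +7·1° lat → SW at lon -48°, lat 17°.
Subsquare o=14, x=23: +14·0.0833333° lon, +23·0.0416667° lat → SW at lon -46.8333°, lat 17.9583°.
latitude 17.9583, longitude -46.8333.

17.9583, -46.8333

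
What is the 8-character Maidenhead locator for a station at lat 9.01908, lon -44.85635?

GJ79na74

Shift to the Maidenhead origin (180°W, 90°S): lon 135.14365, lat 99.01908.
Field (20°×10°, letters A–R): 135.14365/20 → 6 → G, 99.01908/10 → 9 → J; chars GJ.
Square (2°×1°, digits 0–9): 15.14365/2 → 7, 9.01908/1 → 9; chars 79.
Subsquare (5′×2.5′, letters a–x): 1.14365/0.0833333 → 13 → n, 0.01908/0.0416667 → 0 → a; chars na.
Extended square (30″×15″, digits 0–9): 0.06032/0.00833333 → 7, 0.01908/0.00416667 → 4; chars 74.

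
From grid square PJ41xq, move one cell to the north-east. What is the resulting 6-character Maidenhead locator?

PJ51ar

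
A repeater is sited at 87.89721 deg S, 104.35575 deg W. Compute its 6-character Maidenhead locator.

DA72tc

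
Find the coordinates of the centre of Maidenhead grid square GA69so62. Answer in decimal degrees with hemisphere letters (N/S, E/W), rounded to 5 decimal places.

Field G=6, A=0: +6·20° lon, +0·10° lat → SW at lon -60°, lat -90°.
Square 6, 9: +6·2° lon, +9·1° lat → SW at lon -48°, lat -81°.
Subsquare s=18, o=14: +18·0.0833333° lon, +14·0.0416667° lat → SW at lon -46.5°, lat -80.4167°.
Extended square 6, 2: +6·0.00833333° lon, +2·0.00416667° lat → SW at lon -46.45°, lat -80.4083°.
Cell spans 0.00833333° lon × 0.00416667° lat. Centre is SW corner plus half of each.
latitude 80.40625° S, longitude 46.44583° W.

80.40625° S, 46.44583° W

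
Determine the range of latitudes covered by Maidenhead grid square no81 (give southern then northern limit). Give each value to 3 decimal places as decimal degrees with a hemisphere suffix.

51.000° N, 52.000° N

Field N=13, O=14: +13·20° lon, +14·10° lat → SW at lon 80°, lat 50°.
Square 8, 1: +8·2° lon, +1·1° lat → SW at lon 96°, lat 51°.
Cell spans 2° lon × 1° lat.
south 51.000° N, north 52.000° N.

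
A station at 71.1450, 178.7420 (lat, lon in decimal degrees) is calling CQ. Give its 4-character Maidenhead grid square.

Offset from 180°W / 90°S: lon 358.74°, lat 161.14°.
Field (20°×10°, letters A–R): lon ⌊358.74/20⌋ = 17 → R; lat ⌊161.14/10⌋ = 16 → Q.
Square (2°×1°, digits 0–9): lon ⌊18.74/2⌋ = 9; lat ⌊1.14/1⌋ = 1.

RQ91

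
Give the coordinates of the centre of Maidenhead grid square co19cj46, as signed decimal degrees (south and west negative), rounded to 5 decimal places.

59.40208, -137.79583

Field C=2, O=14: +2·20° lon, +14·10° lat → SW at lon -140°, lat 50°.
Square 1, 9: +1·2° lon, +9·1° lat → SW at lon -138°, lat 59°.
Subsquare c=2, j=9: +2·0.0833333° lon, +9·0.0416667° lat → SW at lon -137.833°, lat 59.375°.
Extended square 4, 6: +4·0.00833333° lon, +6·0.00416667° lat → SW at lon -137.8°, lat 59.4°.
Cell spans 0.00833333° lon × 0.00416667° lat. Centre is SW corner plus half of each.
latitude 59.40208, longitude -137.79583.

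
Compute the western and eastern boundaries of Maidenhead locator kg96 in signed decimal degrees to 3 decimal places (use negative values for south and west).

38.000, 40.000

Field K=10, G=6: +10·20° lon, +6·10° lat → SW at lon 20°, lat -30°.
Square 9, 6: +9·2° lon, +6·1° lat → SW at lon 38°, lat -24°.
Cell spans 2° lon × 1° lat.
west 38.000, east 40.000.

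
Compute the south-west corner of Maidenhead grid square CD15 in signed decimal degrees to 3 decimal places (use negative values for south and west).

-55.000, -138.000

Field C=2, D=3: +2·20° lon, +3·10° lat → SW at lon -140°, lat -60°.
Square 1, 5: +1·2° lon, +5·1° lat → SW at lon -138°, lat -55°.
latitude -55.000, longitude -138.000.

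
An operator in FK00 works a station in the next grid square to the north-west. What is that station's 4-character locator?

EK91

Longitude square 0; −1 → -1, wraps to 9, carry into field.
Longitude field F = 5; −1 → 4 = E.
Latitude square 0; +1 → 1.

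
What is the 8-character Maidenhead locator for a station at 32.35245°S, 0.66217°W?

Offset from 180°W / 90°S: lon 179.33783°, lat 57.64755°.
Field: 179.33783/20 → 8 → I, 57.64755/10 → 5 → F; chars IF.
Square: 19.33783/2 → 9, 7.64755/1 → 7; chars 97.
Subsquare: 1.33783/0.0833333 → 16 → q, 0.64755/0.0416667 → 15 → p; chars qp.
Extended square: 0.00450/0.00833333 → 0, 0.02255/0.00416667 → 5; chars 05.

IF97qp05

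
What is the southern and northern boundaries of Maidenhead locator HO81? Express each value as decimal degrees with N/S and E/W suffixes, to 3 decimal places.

51.000° N, 52.000° N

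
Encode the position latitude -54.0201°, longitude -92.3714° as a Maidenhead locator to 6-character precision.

ED35tx

Add 180° to longitude and 90° to latitude: 87.6286, 35.9799.
Field: lon ⌊87.6286/20⌋ = 4 → E; lat ⌊35.9799/10⌋ = 3 → D.
Square: lon ⌊7.6286/2⌋ = 3; lat ⌊5.9799/1⌋ = 5.
Subsquare: lon ⌊1.6286/0.0833333⌋ = 19 → t; lat ⌊0.9799/0.0416667⌋ = 23 → x.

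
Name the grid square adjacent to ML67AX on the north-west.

ML58xa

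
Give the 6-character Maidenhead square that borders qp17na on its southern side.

Latitude subsquare a = 0; −1 → -1, wraps to 23 = x, carry into square.
Latitude square 7; −1 → 6.
The longitude characters are unchanged.

QP16nx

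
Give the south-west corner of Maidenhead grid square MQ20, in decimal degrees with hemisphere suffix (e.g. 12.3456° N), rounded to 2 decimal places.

Field M=12, Q=16: +12·20° lon, +16·10° lat → SW at lon 60°, lat 70°.
Square 2, 0: +2·2° lon, +0·1° lat → SW at lon 64°, lat 70°.
latitude 70.00° N, longitude 64.00° E.

70.00° N, 64.00° E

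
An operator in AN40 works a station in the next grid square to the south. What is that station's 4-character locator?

Latitude square 0; −1 → -1, wraps to 9, carry into field.
Latitude field N = 13; −1 → 12 = M.
The longitude characters are unchanged.

AM49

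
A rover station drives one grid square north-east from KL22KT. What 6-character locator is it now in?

KL22lu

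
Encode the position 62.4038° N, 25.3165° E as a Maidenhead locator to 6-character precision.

Add 180° to longitude and 90° to latitude: 205.3165, 152.4038.
Field: 205.3165/20 → 10 → K, 152.4038/10 → 15 → P; chars KP.
Square: 5.3165/2 → 2, 2.4038/1 → 2; chars 22.
Subsquare: 1.3165/0.0833333 → 15 → p, 0.4038/0.0416667 → 9 → j; chars pj.

KP22pj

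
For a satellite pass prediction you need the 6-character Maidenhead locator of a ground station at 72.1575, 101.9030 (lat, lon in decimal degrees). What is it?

Shift to the Maidenhead origin (180°W, 90°S): lon 281.9030, lat 162.1575.
Field: 281.9030/20 → 14 → O, 162.1575/10 → 16 → Q; chars OQ.
Square: 1.9030/2 → 0, 2.1575/1 → 2; chars 02.
Subsquare: 1.9030/0.0833333 → 22 → w, 0.1575/0.0416667 → 3 → d; chars wd.

OQ02wd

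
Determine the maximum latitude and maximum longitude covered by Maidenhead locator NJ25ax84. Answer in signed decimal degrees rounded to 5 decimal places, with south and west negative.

5.97917, 84.07500

Field N=13, J=9: +13·20° lon, +9·10° lat → SW at lon 80°, lat 0°.
Square 2, 5: +2·2° lon, +5·1° lat → SW at lon 84°, lat 5°.
Subsquare a=0, x=23: +0·0.0833333° lon, +23·0.0416667° lat → SW at lon 84°, lat 5.95833°.
Extended square 8, 4: +8·0.00833333° lon, +4·0.00416667° lat → SW at lon 84.0667°, lat 5.975°.
Cell spans 0.00833333° lon × 0.00416667° lat. NE corner is SW corner plus one full cell.
latitude 5.97917, longitude 84.07500.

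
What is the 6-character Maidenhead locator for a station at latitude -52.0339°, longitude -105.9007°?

Add 180° to longitude and 90° to latitude: 74.0993, 37.9661.
Field: 74.0993/20 → 3 → D, 37.9661/10 → 3 → D; chars DD.
Square: 14.0993/2 → 7, 7.9661/1 → 7; chars 77.
Subsquare: 0.0993/0.0833333 → 1 → b, 0.9661/0.0416667 → 23 → x; chars bx.

DD77bx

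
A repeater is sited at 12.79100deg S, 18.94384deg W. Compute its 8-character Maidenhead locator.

IH07mf60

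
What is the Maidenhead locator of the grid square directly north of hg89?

HH80

Latitude square 9; +1 → 10, wraps to 0, carry into field.
Latitude field G = 6; +1 → 7 = H.
The longitude characters are unchanged.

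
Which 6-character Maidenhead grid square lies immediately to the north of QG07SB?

QG07sc

Latitude subsquare b = 1; +1 → 2 = c.
The longitude characters are unchanged.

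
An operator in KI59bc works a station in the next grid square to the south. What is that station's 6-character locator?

KI59bb

Latitude subsquare c = 2; −1 → 1 = b.
The longitude characters are unchanged.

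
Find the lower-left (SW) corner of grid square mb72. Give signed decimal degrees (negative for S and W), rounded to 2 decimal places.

-78.00, 74.00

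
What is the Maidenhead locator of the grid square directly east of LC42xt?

LC52at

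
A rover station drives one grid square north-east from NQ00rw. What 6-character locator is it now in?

Longitude subsquare r = 17; +1 → 18 = s.
Latitude subsquare w = 22; +1 → 23 = x.

NQ00sx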